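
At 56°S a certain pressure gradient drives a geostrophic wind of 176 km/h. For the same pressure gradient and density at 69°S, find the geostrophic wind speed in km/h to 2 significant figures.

With the same pressure gradient and density, V_g ∝ 1/f ∝ 1/sin φ.
V₂ = V₁ · sin φ₁ / sin φ₂ = 176 × sin 56° / sin 69°
V₂ = 176 × 0.8290/0.9336 = 160 km/h

160 km/h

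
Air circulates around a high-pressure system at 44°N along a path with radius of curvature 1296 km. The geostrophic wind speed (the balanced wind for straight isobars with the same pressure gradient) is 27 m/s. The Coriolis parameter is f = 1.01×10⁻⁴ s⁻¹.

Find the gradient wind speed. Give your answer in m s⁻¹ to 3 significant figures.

Around a high, pressure-gradient force acts outward with centrifugal, so Coriolis balances both:
fV = (1/ρ)|∂P/∂n| + V²/R  →  V² − fR·V + fR·V_g = 0
With fR = 1.01×10⁻⁴ × 1296×10³ m = 131 m/s:
V = [fR − √((fR)² − 4 fR V_g)]/2 = [131 − √(131² − 4×131×27)]/2 = 38.1 m/s
Supergeostrophic (V > V_g = 27 m/s), as expected around a high.

38.1 m s⁻¹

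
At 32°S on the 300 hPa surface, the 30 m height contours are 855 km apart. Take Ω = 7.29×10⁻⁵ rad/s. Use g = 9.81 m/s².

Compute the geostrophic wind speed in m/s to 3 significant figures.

Coriolis parameter at 32°S:
f = 2Ω sin φ = 2 × 7.29×10⁻⁵ × sin 32° = 7.73×10⁻⁵ s⁻¹
Height gradient: |∂Z/∂n| = 30 m / 855000 m = 3.51×10⁻⁵
On a pressure surface, geostrophic balance gives V_g = (g/f)|∂Z/∂n|:
V_g = 9.81 × 3.51×10⁻⁵ / 7.73×10⁻⁵ = 4.46 m/s

4.46 m/s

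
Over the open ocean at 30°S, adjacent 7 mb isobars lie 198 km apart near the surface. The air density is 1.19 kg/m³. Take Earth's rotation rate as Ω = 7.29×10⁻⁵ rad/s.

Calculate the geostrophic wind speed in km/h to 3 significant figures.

Coriolis parameter at 30°S:
f = 2Ω sin φ = 2 × 7.29×10⁻⁵ × sin 30° = 7.29×10⁻⁵ s⁻¹
Pressure gradient: |∂P/∂n| = 700 Pa / 198000 m = 3.54×10⁻³ Pa/m
Geostrophic balance (pressure-gradient force = Coriolis force):
V_g = (1/(fρ)) |∂P/∂n| = 3.54×10⁻³ / (7.29×10⁻⁵ × 1.19) = 40.8 m/s
Converting: 40.8 m/s × 3.6 = 147 km/h

147 km/h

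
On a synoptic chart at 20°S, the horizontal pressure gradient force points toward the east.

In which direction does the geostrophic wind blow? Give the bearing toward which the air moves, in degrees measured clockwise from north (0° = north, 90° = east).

The pressure-gradient force points toward the east (bearing 090°).
Geostrophic balance: in the Southern Hemisphere the Coriolis force deflects motion to the left, so the geostrophic wind blows 90° to the left of the pressure-gradient force (low pressure on the right).
Rotating 090° by 90° counterclockwise gives 000° — the wind blows toward the north.

000°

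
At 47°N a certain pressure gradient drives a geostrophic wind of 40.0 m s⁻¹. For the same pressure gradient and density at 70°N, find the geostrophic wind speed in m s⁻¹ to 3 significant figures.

31.1 m s⁻¹

With the same pressure gradient and density, V_g ∝ 1/f ∝ 1/sin φ.
V₂ = V₁ · sin φ₁ / sin φ₂ = 40.0 × sin 47° / sin 70°
V₂ = 40.0 × 0.7314/0.9397 = 31.1 m s⁻¹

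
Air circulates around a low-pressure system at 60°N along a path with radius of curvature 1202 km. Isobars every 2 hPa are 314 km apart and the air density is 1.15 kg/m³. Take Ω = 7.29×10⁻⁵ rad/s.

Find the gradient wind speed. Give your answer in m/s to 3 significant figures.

4.27 m/s

Coriolis parameter at 60°N:
f = 2Ω sin φ = 2 × 7.29×10⁻⁵ × sin 60° = 1.26×10⁻⁴ s⁻¹
Pressure gradient: |∂P/∂n| = 200 Pa / 314000 m = 6.37×10⁻⁴ Pa/m
Geostrophic speed: V_g = |∂P/∂n|/(fρ) = 6.37×10⁻⁴/(1.26×10⁻⁴ × 1.15) = 4.39 m/s
Around a low, centrifugal force acts outward with Coriolis, so pressure-gradient force balances both:
(1/ρ)|∂P/∂n| = fV + V²/R  →  V² + fR·V − fR·V_g = 0
With fR = 1.26×10⁻⁴ × 1202×10³ m = 152 m/s:
V = [−fR + √((fR)² + 4 fR V_g)]/2 = [−152 + √(152² + 4×152×4.39)]/2 = 4.27 m/s
Subgeostrophic (V < V_g = 4.39 m/s), as expected around a low.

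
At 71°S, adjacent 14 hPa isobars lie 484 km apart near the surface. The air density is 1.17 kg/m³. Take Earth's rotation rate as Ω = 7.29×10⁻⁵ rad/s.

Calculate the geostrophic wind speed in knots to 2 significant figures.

Coriolis parameter at 71°S:
f = 2Ω sin φ = 2 × 7.29×10⁻⁵ × sin 71° = 1.38×10⁻⁴ s⁻¹
Pressure gradient: |∂P/∂n| = 1400 Pa / 484000 m = 2.89×10⁻³ Pa/m
Geostrophic balance (pressure-gradient force = Coriolis force):
V_g = (1/(fρ)) |∂P/∂n| = 2.89×10⁻³ / (1.38×10⁻⁴ × 1.17) = 17.9 m/s
Converting: 17.9 m/s × 1.944 = 35 knots

35 knots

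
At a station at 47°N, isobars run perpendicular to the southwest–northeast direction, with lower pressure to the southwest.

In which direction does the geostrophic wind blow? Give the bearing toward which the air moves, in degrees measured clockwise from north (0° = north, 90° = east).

315°

The pressure-gradient force points toward the southwest (bearing 225°).
Geostrophic balance: in the Northern Hemisphere the Coriolis force deflects motion to the right, so the geostrophic wind blows 90° to the right of the pressure-gradient force (low pressure on the left).
Rotating 225° by 90° clockwise gives 315° — the wind blows toward the northwest.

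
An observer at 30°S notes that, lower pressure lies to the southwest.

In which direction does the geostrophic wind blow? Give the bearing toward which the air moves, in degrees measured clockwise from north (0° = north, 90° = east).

135°

The pressure-gradient force points toward the southwest (bearing 225°).
Geostrophic balance: in the Southern Hemisphere the Coriolis force deflects motion to the left, so the geostrophic wind blows 90° to the left of the pressure-gradient force (low pressure on the right).
Rotating 225° by 90° counterclockwise gives 135° — the wind blows toward the southeast.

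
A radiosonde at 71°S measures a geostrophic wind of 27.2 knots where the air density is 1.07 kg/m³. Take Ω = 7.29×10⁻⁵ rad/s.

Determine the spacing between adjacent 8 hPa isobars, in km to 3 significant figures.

Coriolis parameter at 71°S:
f = 2Ω sin φ = 2 × 7.29×10⁻⁵ × sin 71° = 1.38×10⁻⁴ s⁻¹
Wind speed in SI: 27.2 knots = 14.0 m/s
Geostrophic balance rearranged: |∂P/∂n| = f ρ V_g
|∂P/∂n| = 1.38×10⁻⁴ × 1.07 × 14.0 = 2.06×10⁻³ Pa/m
Isobar spacing: Δn = ΔP/|∂P/∂n| = 800 Pa / 2.06×10⁻³ Pa/m = 387589 m ≈ 388 km

388 km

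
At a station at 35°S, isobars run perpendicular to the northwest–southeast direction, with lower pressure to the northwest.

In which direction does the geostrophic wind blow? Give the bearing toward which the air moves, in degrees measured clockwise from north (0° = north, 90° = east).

225°

The pressure-gradient force points toward the northwest (bearing 315°).
Geostrophic balance: in the Southern Hemisphere the Coriolis force deflects motion to the left, so the geostrophic wind blows 90° to the left of the pressure-gradient force (low pressure on the right).
Rotating 315° by 90° counterclockwise gives 225° — the wind blows toward the southwest.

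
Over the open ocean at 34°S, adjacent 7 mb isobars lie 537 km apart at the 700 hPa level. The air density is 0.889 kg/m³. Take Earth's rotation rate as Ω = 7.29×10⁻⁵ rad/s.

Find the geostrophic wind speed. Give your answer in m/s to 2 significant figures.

Coriolis parameter at 34°S:
f = 2Ω sin φ = 2 × 7.29×10⁻⁵ × sin 34° = 8.15×10⁻⁵ s⁻¹
Pressure gradient: |∂P/∂n| = 700 Pa / 537000 m = 1.30×10⁻³ Pa/m
Geostrophic balance (pressure-gradient force = Coriolis force):
V_g = (1/(fρ)) |∂P/∂n| = 1.30×10⁻³ / (8.15×10⁻⁵ × 0.889) = 18.0 m/s

18 m/s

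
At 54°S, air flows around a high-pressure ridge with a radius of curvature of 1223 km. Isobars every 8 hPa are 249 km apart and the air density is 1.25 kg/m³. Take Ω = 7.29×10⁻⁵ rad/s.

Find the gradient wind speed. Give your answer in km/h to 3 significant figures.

96.3 km/h

Coriolis parameter at 54°S:
f = 2Ω sin φ = 2 × 7.29×10⁻⁵ × sin 54° = 1.18×10⁻⁴ s⁻¹
Pressure gradient: |∂P/∂n| = 800 Pa / 249000 m = 3.21×10⁻³ Pa/m
Geostrophic speed: V_g = |∂P/∂n|/(fρ) = 3.21×10⁻³/(1.18×10⁻⁴ × 1.25) = 21.8 m/s
Around a high, pressure-gradient force acts outward with centrifugal, so Coriolis balances both:
fV = (1/ρ)|∂P/∂n| + V²/R  →  V² − fR·V + fR·V_g = 0
With fR = 1.18×10⁻⁴ × 1223×10³ m = 144 m/s:
V = [fR − √((fR)² − 4 fR V_g)]/2 = [144 − √(144² − 4×144×21.8)]/2 = 26.8 m/s
Supergeostrophic (V > V_g = 21.8 m/s), as expected around a high.
Converting: 26.8 m/s × 3.6 = 96.3 km/h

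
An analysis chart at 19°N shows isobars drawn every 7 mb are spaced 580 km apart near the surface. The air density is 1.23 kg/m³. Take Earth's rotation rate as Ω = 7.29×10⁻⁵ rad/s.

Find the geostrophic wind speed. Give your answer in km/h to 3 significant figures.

Coriolis parameter at 19°N:
f = 2Ω sin φ = 2 × 7.29×10⁻⁵ × sin 19° = 4.75×10⁻⁵ s⁻¹
Pressure gradient: |∂P/∂n| = 700 Pa / 580000 m = 1.21×10⁻³ Pa/m
Geostrophic balance (pressure-gradient force = Coriolis force):
V_g = (1/(fρ)) |∂P/∂n| = 1.21×10⁻³ / (4.75×10⁻⁵ × 1.23) = 20.7 m/s
Converting: 20.7 m/s × 3.6 = 74.4 km/h

74.4 km/h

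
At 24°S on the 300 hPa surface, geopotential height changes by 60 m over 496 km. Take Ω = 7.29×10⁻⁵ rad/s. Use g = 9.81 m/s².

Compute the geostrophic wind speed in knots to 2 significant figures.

39 knots

Coriolis parameter at 24°S:
f = 2Ω sin φ = 2 × 7.29×10⁻⁵ × sin 24° = 5.93×10⁻⁵ s⁻¹
Height gradient: |∂Z/∂n| = 60 m / 496000 m = 1.21×10⁻⁴
On a pressure surface, geostrophic balance gives V_g = (g/f)|∂Z/∂n|:
V_g = 9.81 × 1.21×10⁻⁴ / 5.93×10⁻⁵ = 20.0 m/s
Converting: 20.0 m/s × 1.944 = 39 knots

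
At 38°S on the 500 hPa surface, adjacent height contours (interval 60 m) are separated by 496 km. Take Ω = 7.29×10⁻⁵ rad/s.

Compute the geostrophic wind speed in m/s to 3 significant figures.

13.2 m/s

Coriolis parameter at 38°S:
f = 2Ω sin φ = 2 × 7.29×10⁻⁵ × sin 38° = 8.98×10⁻⁵ s⁻¹
Height gradient: |∂Z/∂n| = 60 m / 496000 m = 1.21×10⁻⁴
On a pressure surface, geostrophic balance gives V_g = (g/f)|∂Z/∂n|:
V_g = 9.81 × 1.21×10⁻⁴ / 8.98×10⁻⁵ = 13.2 m/s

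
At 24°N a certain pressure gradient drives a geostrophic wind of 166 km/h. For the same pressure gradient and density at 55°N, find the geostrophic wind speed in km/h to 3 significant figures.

With the same pressure gradient and density, V_g ∝ 1/f ∝ 1/sin φ.
V₂ = V₁ · sin φ₁ / sin φ₂ = 166 × sin 24° / sin 55°
V₂ = 166 × 0.4067/0.8192 = 82.4 km/h

82.4 km/h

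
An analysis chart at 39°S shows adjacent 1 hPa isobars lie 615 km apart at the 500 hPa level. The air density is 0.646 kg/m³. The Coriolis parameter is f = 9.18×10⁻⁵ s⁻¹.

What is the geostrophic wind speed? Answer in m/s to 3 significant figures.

Pressure gradient: |∂P/∂n| = 100 Pa / 615000 m = 1.63×10⁻⁴ Pa/m
Geostrophic balance (pressure-gradient force = Coriolis force):
V_g = (1/(fρ)) |∂P/∂n| = 1.63×10⁻⁴ / (9.18×10⁻⁵ × 0.646) = 2.74 m/s

2.74 m/s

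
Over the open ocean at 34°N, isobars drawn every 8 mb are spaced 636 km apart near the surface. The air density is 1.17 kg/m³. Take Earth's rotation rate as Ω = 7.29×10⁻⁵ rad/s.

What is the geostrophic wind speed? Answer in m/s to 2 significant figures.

13 m/s

Coriolis parameter at 34°N:
f = 2Ω sin φ = 2 × 7.29×10⁻⁵ × sin 34° = 8.15×10⁻⁵ s⁻¹
Pressure gradient: |∂P/∂n| = 800 Pa / 636000 m = 1.26×10⁻³ Pa/m
Geostrophic balance (pressure-gradient force = Coriolis force):
V_g = (1/(fρ)) |∂P/∂n| = 1.26×10⁻³ / (8.15×10⁻⁵ × 1.17) = 13.2 m/s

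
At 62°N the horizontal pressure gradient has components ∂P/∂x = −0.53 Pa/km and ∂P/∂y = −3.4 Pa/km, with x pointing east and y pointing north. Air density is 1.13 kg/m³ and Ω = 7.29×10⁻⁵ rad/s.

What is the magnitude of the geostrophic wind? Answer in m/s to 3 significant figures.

Coriolis parameter at 62°N:
f = 2Ω sin φ = 2 × 7.29×10⁻⁵ × sin 62° = 1.29×10⁻⁴ s⁻¹
Component geostrophic relations (x east, y north):
u_g = −(1/(fρ)) ∂P/∂y,  v_g = (1/(fρ)) ∂P/∂x
u_g = −(−3.4×10⁻³)/(1.29×10⁻⁴ × 1.13) = 23.4 m/s;  v_g = (−0.53×10⁻³)/(1.29×10⁻⁴ × 1.13) = −3.64 m/s
|V_g| = √(u_g² + v_g²) = 23.7 m/s

23.7 m/s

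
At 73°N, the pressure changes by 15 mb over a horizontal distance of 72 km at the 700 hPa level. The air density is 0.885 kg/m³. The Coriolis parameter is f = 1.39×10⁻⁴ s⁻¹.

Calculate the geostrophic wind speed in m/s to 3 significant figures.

Pressure gradient: |∂P/∂n| = 1500 Pa / 72000 m = 2.08×10⁻² Pa/m
Geostrophic balance (pressure-gradient force = Coriolis force):
V_g = (1/(fρ)) |∂P/∂n| = 2.08×10⁻² / (1.39×10⁻⁴ × 0.885) = 169 m/s

169 m/s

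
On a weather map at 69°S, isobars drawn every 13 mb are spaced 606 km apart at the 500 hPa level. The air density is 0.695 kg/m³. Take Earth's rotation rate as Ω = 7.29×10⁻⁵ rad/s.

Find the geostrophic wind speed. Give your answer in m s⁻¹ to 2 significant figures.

23 m s⁻¹

Coriolis parameter at 69°S:
f = 2Ω sin φ = 2 × 7.29×10⁻⁵ × sin 69° = 1.36×10⁻⁴ s⁻¹
Pressure gradient: |∂P/∂n| = 1300 Pa / 606000 m = 2.15×10⁻³ Pa/m
Geostrophic balance (pressure-gradient force = Coriolis force):
V_g = (1/(fρ)) |∂P/∂n| = 2.15×10⁻³ / (1.36×10⁻⁴ × 0.695) = 22.7 m/s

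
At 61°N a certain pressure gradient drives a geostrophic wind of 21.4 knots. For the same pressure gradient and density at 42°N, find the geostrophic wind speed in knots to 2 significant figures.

28 knots

With the same pressure gradient and density, V_g ∝ 1/f ∝ 1/sin φ.
V₂ = V₁ · sin φ₁ / sin φ₂ = 21.4 × sin 61° / sin 42°
V₂ = 21.4 × 0.8746/0.6691 = 28 knots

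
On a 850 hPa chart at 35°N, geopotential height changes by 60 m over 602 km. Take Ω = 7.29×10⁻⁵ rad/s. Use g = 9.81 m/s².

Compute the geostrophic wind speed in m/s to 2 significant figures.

12 m/s

Coriolis parameter at 35°N:
f = 2Ω sin φ = 2 × 7.29×10⁻⁵ × sin 35° = 8.36×10⁻⁵ s⁻¹
Height gradient: |∂Z/∂n| = 60 m / 602000 m = 9.97×10⁻⁵
On a pressure surface, geostrophic balance gives V_g = (g/f)|∂Z/∂n|:
V_g = 9.81 × 9.97×10⁻⁵ / 8.36×10⁻⁵ = 11.7 m/s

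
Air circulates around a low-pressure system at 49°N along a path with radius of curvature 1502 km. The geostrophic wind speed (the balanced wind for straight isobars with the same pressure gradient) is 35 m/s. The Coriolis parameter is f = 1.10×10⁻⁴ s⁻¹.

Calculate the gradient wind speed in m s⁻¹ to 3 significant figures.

Around a low, centrifugal force acts outward with Coriolis, so pressure-gradient force balances both:
(1/ρ)|∂P/∂n| = fV + V²/R  →  V² + fR·V − fR·V_g = 0
With fR = 1.10×10⁻⁴ × 1502×10³ m = 165 m/s:
V = [−fR + √((fR)² + 4 fR V_g)]/2 = [−165 + √(165² + 4×165×35)]/2 = 29.7 m/s
Subgeostrophic (V < V_g = 35 m/s), as expected around a low.

29.7 m s⁻¹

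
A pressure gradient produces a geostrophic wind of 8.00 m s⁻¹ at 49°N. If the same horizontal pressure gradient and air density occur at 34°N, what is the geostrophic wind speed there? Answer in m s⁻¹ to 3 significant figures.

10.8 m s⁻¹

With the same pressure gradient and density, V_g ∝ 1/f ∝ 1/sin φ.
V₂ = V₁ · sin φ₁ / sin φ₂ = 8.00 × sin 49° / sin 34°
V₂ = 8.00 × 0.7547/0.5592 = 10.8 m s⁻¹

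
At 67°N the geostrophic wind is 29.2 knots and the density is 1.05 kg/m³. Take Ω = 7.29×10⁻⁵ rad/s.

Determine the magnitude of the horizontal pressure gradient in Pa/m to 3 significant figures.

2.12×10⁻³ Pa/m

Coriolis parameter at 67°N:
f = 2Ω sin φ = 2 × 7.29×10⁻⁵ × sin 67° = 1.34×10⁻⁴ s⁻¹
Wind speed in SI: 29.2 knots = 15.0 m/s
Geostrophic balance rearranged: |∂P/∂n| = f ρ V_g
|∂P/∂n| = 1.34×10⁻⁴ × 1.05 × 15.0 = 2.12×10⁻³ Pa/m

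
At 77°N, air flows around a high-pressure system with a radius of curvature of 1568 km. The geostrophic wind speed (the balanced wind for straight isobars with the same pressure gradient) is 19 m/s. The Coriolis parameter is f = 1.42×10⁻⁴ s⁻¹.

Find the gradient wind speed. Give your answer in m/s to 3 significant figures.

21.0 m/s

Around a high, pressure-gradient force acts outward with centrifugal, so Coriolis balances both:
fV = (1/ρ)|∂P/∂n| + V²/R  →  V² − fR·V + fR·V_g = 0
With fR = 1.42×10⁻⁴ × 1568×10³ m = 223 m/s:
V = [fR − √((fR)² − 4 fR V_g)]/2 = [223 − √(223² − 4×223×19)]/2 = 21 m/s
Supergeostrophic (V > V_g = 19 m/s), as expected around a high.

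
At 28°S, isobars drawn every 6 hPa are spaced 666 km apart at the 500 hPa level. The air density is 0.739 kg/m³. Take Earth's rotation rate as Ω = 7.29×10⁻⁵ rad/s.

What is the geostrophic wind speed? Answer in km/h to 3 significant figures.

Coriolis parameter at 28°S:
f = 2Ω sin φ = 2 × 7.29×10⁻⁵ × sin 28° = 6.84×10⁻⁵ s⁻¹
Pressure gradient: |∂P/∂n| = 600 Pa / 666000 m = 9.01×10⁻⁴ Pa/m
Geostrophic balance (pressure-gradient force = Coriolis force):
V_g = (1/(fρ)) |∂P/∂n| = 9.01×10⁻⁴ / (6.84×10⁻⁵ × 0.739) = 17.8 m/s
Converting: 17.8 m/s × 3.6 = 64.1 km/h

64.1 km/h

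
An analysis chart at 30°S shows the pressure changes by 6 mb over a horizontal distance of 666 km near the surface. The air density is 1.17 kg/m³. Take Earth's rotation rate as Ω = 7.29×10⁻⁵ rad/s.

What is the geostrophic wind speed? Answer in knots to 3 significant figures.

Coriolis parameter at 30°S:
f = 2Ω sin φ = 2 × 7.29×10⁻⁵ × sin 30° = 7.29×10⁻⁵ s⁻¹
Pressure gradient: |∂P/∂n| = 600 Pa / 666000 m = 9.01×10⁻⁴ Pa/m
Geostrophic balance (pressure-gradient force = Coriolis force):
V_g = (1/(fρ)) |∂P/∂n| = 9.01×10⁻⁴ / (7.29×10⁻⁵ × 1.17) = 10.6 m/s
Converting: 10.6 m/s × 1.944 = 20.5 knots

20.5 knots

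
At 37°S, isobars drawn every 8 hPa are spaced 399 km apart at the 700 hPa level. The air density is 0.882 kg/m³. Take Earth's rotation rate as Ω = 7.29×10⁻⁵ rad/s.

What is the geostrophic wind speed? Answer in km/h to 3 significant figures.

Coriolis parameter at 37°S:
f = 2Ω sin φ = 2 × 7.29×10⁻⁵ × sin 37° = 8.77×10⁻⁵ s⁻¹
Pressure gradient: |∂P/∂n| = 800 Pa / 399000 m = 2.01×10⁻³ Pa/m
Geostrophic balance (pressure-gradient force = Coriolis force):
V_g = (1/(fρ)) |∂P/∂n| = 2.01×10⁻³ / (8.77×10⁻⁵ × 0.882) = 25.9 m/s
Converting: 25.9 m/s × 3.6 = 93.3 km/h

93.3 km/h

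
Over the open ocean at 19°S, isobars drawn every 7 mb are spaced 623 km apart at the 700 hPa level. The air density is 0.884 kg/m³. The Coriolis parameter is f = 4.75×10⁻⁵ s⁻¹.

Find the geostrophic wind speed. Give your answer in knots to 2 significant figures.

52 knots

Pressure gradient: |∂P/∂n| = 700 Pa / 623000 m = 1.12×10⁻³ Pa/m
Geostrophic balance (pressure-gradient force = Coriolis force):
V_g = (1/(fρ)) |∂P/∂n| = 1.12×10⁻³ / (4.75×10⁻⁵ × 0.884) = 26.8 m/s
Converting: 26.8 m/s × 1.944 = 52 knots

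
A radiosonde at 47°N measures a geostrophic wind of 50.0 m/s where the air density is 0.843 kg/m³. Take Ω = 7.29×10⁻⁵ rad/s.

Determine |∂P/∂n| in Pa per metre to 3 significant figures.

Coriolis parameter at 47°N:
f = 2Ω sin φ = 2 × 7.29×10⁻⁵ × sin 47° = 1.07×10⁻⁴ s⁻¹
Geostrophic balance rearranged: |∂P/∂n| = f ρ V_g
|∂P/∂n| = 1.07×10⁻⁴ × 0.843 × 50.0 = 4.49×10⁻³ Pa/m

4.49×10⁻³ Pa/m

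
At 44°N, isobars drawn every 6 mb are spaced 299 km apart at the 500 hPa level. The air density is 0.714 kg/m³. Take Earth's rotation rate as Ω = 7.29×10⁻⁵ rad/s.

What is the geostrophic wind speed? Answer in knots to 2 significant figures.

54 knots

Coriolis parameter at 44°N:
f = 2Ω sin φ = 2 × 7.29×10⁻⁵ × sin 44° = 1.01×10⁻⁴ s⁻¹
Pressure gradient: |∂P/∂n| = 600 Pa / 299000 m = 2.01×10⁻³ Pa/m
Geostrophic balance (pressure-gradient force = Coriolis force):
V_g = (1/(fρ)) |∂P/∂n| = 2.01×10⁻³ / (1.01×10⁻⁴ × 0.714) = 27.7 m/s
Converting: 27.7 m/s × 1.944 = 54 knots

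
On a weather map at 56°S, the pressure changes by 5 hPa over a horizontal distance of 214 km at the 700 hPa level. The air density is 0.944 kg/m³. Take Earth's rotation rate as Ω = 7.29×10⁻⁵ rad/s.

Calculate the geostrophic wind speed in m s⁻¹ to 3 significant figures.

20.5 m s⁻¹

Coriolis parameter at 56°S:
f = 2Ω sin φ = 2 × 7.29×10⁻⁵ × sin 56° = 1.21×10⁻⁴ s⁻¹
Pressure gradient: |∂P/∂n| = 500 Pa / 214000 m = 2.34×10⁻³ Pa/m
Geostrophic balance (pressure-gradient force = Coriolis force):
V_g = (1/(fρ)) |∂P/∂n| = 2.34×10⁻³ / (1.21×10⁻⁴ × 0.944) = 20.5 m/s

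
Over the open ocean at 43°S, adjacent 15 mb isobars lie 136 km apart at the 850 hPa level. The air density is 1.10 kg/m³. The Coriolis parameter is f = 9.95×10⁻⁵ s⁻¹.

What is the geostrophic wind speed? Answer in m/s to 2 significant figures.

Pressure gradient: |∂P/∂n| = 1500 Pa / 136000 m = 1.10×10⁻² Pa/m
Geostrophic balance (pressure-gradient force = Coriolis force):
V_g = (1/(fρ)) |∂P/∂n| = 1.10×10⁻² / (9.95×10⁻⁵ × 1.10) = 101 m/s

100 m/s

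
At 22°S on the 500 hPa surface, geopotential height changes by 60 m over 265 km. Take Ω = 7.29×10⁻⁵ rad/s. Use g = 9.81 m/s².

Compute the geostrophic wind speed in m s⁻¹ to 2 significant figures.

41 m s⁻¹

Coriolis parameter at 22°S:
f = 2Ω sin φ = 2 × 7.29×10⁻⁵ × sin 22° = 5.46×10⁻⁵ s⁻¹
Height gradient: |∂Z/∂n| = 60 m / 265000 m = 2.26×10⁻⁴
On a pressure surface, geostrophic balance gives V_g = (g/f)|∂Z/∂n|:
V_g = 9.81 × 2.26×10⁻⁴ / 5.46×10⁻⁵ = 40.7 m/s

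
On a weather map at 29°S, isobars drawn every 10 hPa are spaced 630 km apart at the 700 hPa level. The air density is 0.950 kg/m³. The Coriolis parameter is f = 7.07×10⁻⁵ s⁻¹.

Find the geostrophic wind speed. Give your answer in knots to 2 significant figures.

Pressure gradient: |∂P/∂n| = 1000 Pa / 630000 m = 1.59×10⁻³ Pa/m
Geostrophic balance (pressure-gradient force = Coriolis force):
V_g = (1/(fρ)) |∂P/∂n| = 1.59×10⁻³ / (7.07×10⁻⁵ × 0.950) = 23.6 m/s
Converting: 23.6 m/s × 1.944 = 46 knots

46 knots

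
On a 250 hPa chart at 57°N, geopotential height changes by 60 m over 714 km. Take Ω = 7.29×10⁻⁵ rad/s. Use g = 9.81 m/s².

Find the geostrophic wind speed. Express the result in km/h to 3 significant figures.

Coriolis parameter at 57°N:
f = 2Ω sin φ = 2 × 7.29×10⁻⁵ × sin 57° = 1.22×10⁻⁴ s⁻¹
Height gradient: |∂Z/∂n| = 60 m / 714000 m = 8.40×10⁻⁵
On a pressure surface, geostrophic balance gives V_g = (g/f)|∂Z/∂n|:
V_g = 9.81 × 8.40×10⁻⁵ / 1.22×10⁻⁴ = 6.74 m/s
Converting: 6.74 m/s × 3.6 = 24.3 km/h

24.3 km/h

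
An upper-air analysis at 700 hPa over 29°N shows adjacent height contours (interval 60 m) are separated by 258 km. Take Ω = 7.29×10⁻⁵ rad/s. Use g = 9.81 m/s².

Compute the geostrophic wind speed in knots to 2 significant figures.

63 knots

Coriolis parameter at 29°N:
f = 2Ω sin φ = 2 × 7.29×10⁻⁵ × sin 29° = 7.07×10⁻⁵ s⁻¹
Height gradient: |∂Z/∂n| = 60 m / 258000 m = 2.33×10⁻⁴
On a pressure surface, geostrophic balance gives V_g = (g/f)|∂Z/∂n|:
V_g = 9.81 × 2.33×10⁻⁴ / 7.07×10⁻⁵ = 32.3 m/s
Converting: 32.3 m/s × 1.944 = 63 knots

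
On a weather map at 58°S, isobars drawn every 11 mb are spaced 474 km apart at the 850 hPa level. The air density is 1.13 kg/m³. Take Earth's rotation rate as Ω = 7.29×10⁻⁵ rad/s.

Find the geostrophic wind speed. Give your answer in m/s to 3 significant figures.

Coriolis parameter at 58°S:
f = 2Ω sin φ = 2 × 7.29×10⁻⁵ × sin 58° = 1.24×10⁻⁴ s⁻¹
Pressure gradient: |∂P/∂n| = 1100 Pa / 474000 m = 2.32×10⁻³ Pa/m
Geostrophic balance (pressure-gradient force = Coriolis force):
V_g = (1/(fρ)) |∂P/∂n| = 2.32×10⁻³ / (1.24×10⁻⁴ × 1.13) = 16.6 m/s

16.6 m/s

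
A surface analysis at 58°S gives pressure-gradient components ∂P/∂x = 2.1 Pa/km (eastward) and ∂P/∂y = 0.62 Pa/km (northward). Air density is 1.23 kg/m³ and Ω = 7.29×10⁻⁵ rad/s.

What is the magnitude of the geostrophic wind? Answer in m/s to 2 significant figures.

Coriolis parameter at 58°S:
f = 2Ω sin φ = 2 × 7.29×10⁻⁵ × sin 58° = 1.24×10⁻⁴ s⁻¹
In the Southern Hemisphere f is negative: f = −1.24×10⁻⁴ s⁻¹.
Component geostrophic relations (x east, y north):
u_g = −(1/(fρ)) ∂P/∂y,  v_g = (1/(fρ)) ∂P/∂x
u_g = −(0.62×10⁻³)/(−1.24×10⁻⁴ × 1.23) = 4.08 m/s;  v_g = (2.1×10⁻³)/(−1.24×10⁻⁴ × 1.23) = −13.8 m/s
|V_g| = √(u_g² + v_g²) = 14.4 m/s

14 m/s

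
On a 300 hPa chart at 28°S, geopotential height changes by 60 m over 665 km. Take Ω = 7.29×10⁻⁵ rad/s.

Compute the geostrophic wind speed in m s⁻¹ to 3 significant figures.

12.9 m s⁻¹

Coriolis parameter at 28°S:
f = 2Ω sin φ = 2 × 7.29×10⁻⁵ × sin 28° = 6.84×10⁻⁵ s⁻¹
Height gradient: |∂Z/∂n| = 60 m / 665000 m = 9.02×10⁻⁵
On a pressure surface, geostrophic balance gives V_g = (g/f)|∂Z/∂n|:
V_g = 9.81 × 9.02×10⁻⁵ / 6.84×10⁻⁵ = 12.9 m/s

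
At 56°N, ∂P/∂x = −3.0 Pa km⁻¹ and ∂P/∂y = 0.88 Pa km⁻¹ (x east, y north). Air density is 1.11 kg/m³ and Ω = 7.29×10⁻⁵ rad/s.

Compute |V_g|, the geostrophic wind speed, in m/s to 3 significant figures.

23.3 m/s

Coriolis parameter at 56°N:
f = 2Ω sin φ = 2 × 7.29×10⁻⁵ × sin 56° = 1.21×10⁻⁴ s⁻¹
Component geostrophic relations (x east, y north):
u_g = −(1/(fρ)) ∂P/∂y,  v_g = (1/(fρ)) ∂P/∂x
u_g = −(0.88×10⁻³)/(1.21×10⁻⁴ × 1.11) = −6.56 m/s;  v_g = (−3.0×10⁻³)/(1.21×10⁻⁴ × 1.11) = −22.4 m/s
|V_g| = √(u_g² + v_g²) = 23.3 m/s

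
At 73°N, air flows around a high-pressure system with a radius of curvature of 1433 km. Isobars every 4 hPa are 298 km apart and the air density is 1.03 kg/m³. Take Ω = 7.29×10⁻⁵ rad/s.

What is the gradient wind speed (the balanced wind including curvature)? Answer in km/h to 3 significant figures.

Coriolis parameter at 73°N:
f = 2Ω sin φ = 2 × 7.29×10⁻⁵ × sin 73° = 1.39×10⁻⁴ s⁻¹
Pressure gradient: |∂P/∂n| = 400 Pa / 298000 m = 1.34×10⁻³ Pa/m
Geostrophic speed: V_g = |∂P/∂n|/(fρ) = 1.34×10⁻³/(1.39×10⁻⁴ × 1.03) = 9.35 m/s
Around a high, pressure-gradient force acts outward with centrifugal, so Coriolis balances both:
fV = (1/ρ)|∂P/∂n| + V²/R  →  V² − fR·V + fR·V_g = 0
With fR = 1.39×10⁻⁴ × 1433×10³ m = 200 m/s:
V = [fR − √((fR)² − 4 fR V_g)]/2 = [200 − √(200² − 4×200×9.35)]/2 = 9.83 m/s
Supergeostrophic (V > V_g = 9.35 m/s), as expected around a high.
Converting: 9.83 m/s × 3.6 = 35.4 km/h

35.4 km/h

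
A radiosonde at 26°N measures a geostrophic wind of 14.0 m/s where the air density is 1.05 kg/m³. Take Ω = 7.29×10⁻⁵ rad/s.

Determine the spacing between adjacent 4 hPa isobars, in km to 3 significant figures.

426 km

Coriolis parameter at 26°N:
f = 2Ω sin φ = 2 × 7.29×10⁻⁵ × sin 26° = 6.39×10⁻⁵ s⁻¹
Geostrophic balance rearranged: |∂P/∂n| = f ρ V_g
|∂P/∂n| = 6.39×10⁻⁵ × 1.05 × 14.0 = 9.40×10⁻⁴ Pa/m
Isobar spacing: Δn = ΔP/|∂P/∂n| = 400 Pa / 9.40×10⁻⁴ Pa/m = 425739 m ≈ 426 km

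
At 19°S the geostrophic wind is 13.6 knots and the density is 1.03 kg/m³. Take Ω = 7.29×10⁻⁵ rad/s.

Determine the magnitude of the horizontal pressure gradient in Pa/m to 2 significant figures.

3.4×10⁻⁴ Pa/m

Coriolis parameter at 19°S:
f = 2Ω sin φ = 2 × 7.29×10⁻⁵ × sin 19° = 4.75×10⁻⁵ s⁻¹
Wind speed in SI: 13.6 knots = 7.00 m/s
Geostrophic balance rearranged: |∂P/∂n| = f ρ V_g
|∂P/∂n| = 4.75×10⁻⁵ × 1.03 × 7.00 = 3.42×10⁻⁴ Pa/m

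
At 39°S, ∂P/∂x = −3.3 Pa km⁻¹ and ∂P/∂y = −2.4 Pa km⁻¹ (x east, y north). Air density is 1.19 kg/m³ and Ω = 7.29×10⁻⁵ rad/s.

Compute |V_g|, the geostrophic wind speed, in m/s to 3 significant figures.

37.4 m/s

Coriolis parameter at 39°S:
f = 2Ω sin φ = 2 × 7.29×10⁻⁵ × sin 39° = 9.18×10⁻⁵ s⁻¹
In the Southern Hemisphere f is negative: f = −9.18×10⁻⁵ s⁻¹.
Component geostrophic relations (x east, y north):
u_g = −(1/(fρ)) ∂P/∂y,  v_g = (1/(fρ)) ∂P/∂x
u_g = −(−2.4×10⁻³)/(−9.18×10⁻⁵ × 1.19) = −22.0 m/s;  v_g = (−3.3×10⁻³)/(−9.18×10⁻⁵ × 1.19) = 30.2 m/s
|V_g| = √(u_g² + v_g²) = 37.4 m/s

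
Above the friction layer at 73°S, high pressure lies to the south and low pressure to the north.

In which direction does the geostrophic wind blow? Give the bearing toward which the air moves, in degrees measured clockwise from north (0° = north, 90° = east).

The pressure-gradient force points toward the north (bearing 000°).
Geostrophic balance: in the Southern Hemisphere the Coriolis force deflects motion to the left, so the geostrophic wind blows 90° to the left of the pressure-gradient force (low pressure on the right).
Rotating 000° by 90° counterclockwise gives 270° — the wind blows toward the west.

270°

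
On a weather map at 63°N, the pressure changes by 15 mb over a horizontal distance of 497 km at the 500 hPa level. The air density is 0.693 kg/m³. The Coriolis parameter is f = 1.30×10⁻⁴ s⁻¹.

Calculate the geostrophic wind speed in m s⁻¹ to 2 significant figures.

34 m s⁻¹

Pressure gradient: |∂P/∂n| = 1500 Pa / 497000 m = 3.02×10⁻³ Pa/m
Geostrophic balance (pressure-gradient force = Coriolis force):
V_g = (1/(fρ)) |∂P/∂n| = 3.02×10⁻³ / (1.30×10⁻⁴ × 0.693) = 33.5 m/s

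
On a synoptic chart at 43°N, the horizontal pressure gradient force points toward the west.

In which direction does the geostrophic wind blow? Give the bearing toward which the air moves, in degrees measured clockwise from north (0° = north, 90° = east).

000°

The pressure-gradient force points toward the west (bearing 270°).
Geostrophic balance: in the Northern Hemisphere the Coriolis force deflects motion to the right, so the geostrophic wind blows 90° to the right of the pressure-gradient force (low pressure on the left).
Rotating 270° by 90° clockwise gives 000° — the wind blows toward the north.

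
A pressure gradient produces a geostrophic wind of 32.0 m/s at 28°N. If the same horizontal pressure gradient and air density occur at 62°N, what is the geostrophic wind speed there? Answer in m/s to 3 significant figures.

17.0 m/s

With the same pressure gradient and density, V_g ∝ 1/f ∝ 1/sin φ.
V₂ = V₁ · sin φ₁ / sin φ₂ = 32.0 × sin 28° / sin 62°
V₂ = 32.0 × 0.4695/0.8829 = 17.0 m/s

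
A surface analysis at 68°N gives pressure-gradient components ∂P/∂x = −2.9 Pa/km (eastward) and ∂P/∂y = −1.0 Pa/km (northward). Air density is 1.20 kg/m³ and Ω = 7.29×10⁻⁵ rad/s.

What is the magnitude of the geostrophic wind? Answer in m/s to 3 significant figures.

Coriolis parameter at 68°N:
f = 2Ω sin φ = 2 × 7.29×10⁻⁵ × sin 68° = 1.35×10⁻⁴ s⁻¹
Component geostrophic relations (x east, y north):
u_g = −(1/(fρ)) ∂P/∂y,  v_g = (1/(fρ)) ∂P/∂x
u_g = −(−1.0×10⁻³)/(1.35×10⁻⁴ × 1.20) = 6.16 m/s;  v_g = (−2.9×10⁻³)/(1.35×10⁻⁴ × 1.20) = −17.9 m/s
|V_g| = √(u_g² + v_g²) = 18.9 m/s

18.9 m/s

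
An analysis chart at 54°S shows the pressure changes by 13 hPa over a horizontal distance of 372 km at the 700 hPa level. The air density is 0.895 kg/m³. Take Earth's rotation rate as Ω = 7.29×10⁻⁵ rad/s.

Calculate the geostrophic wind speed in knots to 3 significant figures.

Coriolis parameter at 54°S:
f = 2Ω sin φ = 2 × 7.29×10⁻⁵ × sin 54° = 1.18×10⁻⁴ s⁻¹
Pressure gradient: |∂P/∂n| = 1300 Pa / 372000 m = 3.49×10⁻³ Pa/m
Geostrophic balance (pressure-gradient force = Coriolis force):
V_g = (1/(fρ)) |∂P/∂n| = 3.49×10⁻³ / (1.18×10⁻⁴ × 0.895) = 33.1 m/s
Converting: 33.1 m/s × 1.944 = 64.3 knots

64.3 knots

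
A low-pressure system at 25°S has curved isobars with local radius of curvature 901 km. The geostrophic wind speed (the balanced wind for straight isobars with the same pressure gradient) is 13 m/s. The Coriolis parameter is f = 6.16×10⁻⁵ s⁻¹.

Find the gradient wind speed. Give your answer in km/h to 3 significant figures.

39.1 km/h

Around a low, centrifugal force acts outward with Coriolis, so pressure-gradient force balances both:
(1/ρ)|∂P/∂n| = fV + V²/R  →  V² + fR·V − fR·V_g = 0
With fR = 6.16×10⁻⁵ × 901×10³ m = 55.5 m/s:
V = [−fR + √((fR)² + 4 fR V_g)]/2 = [−55.5 + √(55.5² + 4×55.5×13)]/2 = 10.9 m/s
Subgeostrophic (V < V_g = 13 m/s), as expected around a low.
Converting: 10.9 m/s × 3.6 = 39.1 km/h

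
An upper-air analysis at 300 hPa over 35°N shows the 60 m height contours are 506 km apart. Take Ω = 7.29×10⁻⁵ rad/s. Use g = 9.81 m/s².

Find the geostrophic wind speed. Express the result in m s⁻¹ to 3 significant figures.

Coriolis parameter at 35°N:
f = 2Ω sin φ = 2 × 7.29×10⁻⁵ × sin 35° = 8.36×10⁻⁵ s⁻¹
Height gradient: |∂Z/∂n| = 60 m / 506000 m = 1.19×10⁻⁴
On a pressure surface, geostrophic balance gives V_g = (g/f)|∂Z/∂n|:
V_g = 9.81 × 1.19×10⁻⁴ / 8.36×10⁻⁵ = 13.9 m/s

13.9 m s⁻¹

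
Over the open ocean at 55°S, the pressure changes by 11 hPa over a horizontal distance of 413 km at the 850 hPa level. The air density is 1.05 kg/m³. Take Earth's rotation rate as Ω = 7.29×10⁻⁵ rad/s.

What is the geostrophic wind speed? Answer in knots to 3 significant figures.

Coriolis parameter at 55°S:
f = 2Ω sin φ = 2 × 7.29×10⁻⁵ × sin 55° = 1.19×10⁻⁴ s⁻¹
Pressure gradient: |∂P/∂n| = 1100 Pa / 413000 m = 2.66×10⁻³ Pa/m
Geostrophic balance (pressure-gradient force = Coriolis force):
V_g = (1/(fρ)) |∂P/∂n| = 2.66×10⁻³ / (1.19×10⁻⁴ × 1.05) = 21.2 m/s
Converting: 21.2 m/s × 1.944 = 41.3 knots

41.3 knots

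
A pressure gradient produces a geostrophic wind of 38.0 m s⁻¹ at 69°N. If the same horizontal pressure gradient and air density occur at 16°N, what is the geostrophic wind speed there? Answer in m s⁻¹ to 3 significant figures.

129 m s⁻¹

With the same pressure gradient and density, V_g ∝ 1/f ∝ 1/sin φ.
V₂ = V₁ · sin φ₁ / sin φ₂ = 38.0 × sin 69° / sin 16°
V₂ = 38.0 × 0.9336/0.2756 = 129 m s⁻¹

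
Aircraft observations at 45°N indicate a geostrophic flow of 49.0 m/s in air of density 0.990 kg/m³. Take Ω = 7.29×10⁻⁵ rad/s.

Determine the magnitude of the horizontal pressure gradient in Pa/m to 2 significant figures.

Coriolis parameter at 45°N:
f = 2Ω sin φ = 2 × 7.29×10⁻⁵ × sin 45° = 1.03×10⁻⁴ s⁻¹
Geostrophic balance rearranged: |∂P/∂n| = f ρ V_g
|∂P/∂n| = 1.03×10⁻⁴ × 0.990 × 49.0 = 5.00×10⁻³ Pa/m

5.0×10⁻³ Pa/m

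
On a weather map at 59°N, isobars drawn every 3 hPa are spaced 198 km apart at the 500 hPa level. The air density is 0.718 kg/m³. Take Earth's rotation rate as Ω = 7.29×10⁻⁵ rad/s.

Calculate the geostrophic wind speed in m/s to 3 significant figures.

Coriolis parameter at 59°N:
f = 2Ω sin φ = 2 × 7.29×10⁻⁵ × sin 59° = 1.25×10⁻⁴ s⁻¹
Pressure gradient: |∂P/∂n| = 300 Pa / 198000 m = 1.52×10⁻³ Pa/m
Geostrophic balance (pressure-gradient force = Coriolis force):
V_g = (1/(fρ)) |∂P/∂n| = 1.52×10⁻³ / (1.25×10⁻⁴ × 0.718) = 16.9 m/s

16.9 m/s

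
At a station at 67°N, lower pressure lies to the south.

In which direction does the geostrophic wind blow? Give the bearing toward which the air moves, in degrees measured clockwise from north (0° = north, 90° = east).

270°

The pressure-gradient force points toward the south (bearing 180°).
Geostrophic balance: in the Northern Hemisphere the Coriolis force deflects motion to the right, so the geostrophic wind blows 90° to the right of the pressure-gradient force (low pressure on the left).
Rotating 180° by 90° clockwise gives 270° — the wind blows toward the west.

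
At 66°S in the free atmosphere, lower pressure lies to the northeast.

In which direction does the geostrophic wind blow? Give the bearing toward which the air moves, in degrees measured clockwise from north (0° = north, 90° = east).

The pressure-gradient force points toward the northeast (bearing 045°).
Geostrophic balance: in the Southern Hemisphere the Coriolis force deflects motion to the left, so the geostrophic wind blows 90° to the left of the pressure-gradient force (low pressure on the right).
Rotating 045° by 90° counterclockwise gives 315° — the wind blows toward the northwest.

315°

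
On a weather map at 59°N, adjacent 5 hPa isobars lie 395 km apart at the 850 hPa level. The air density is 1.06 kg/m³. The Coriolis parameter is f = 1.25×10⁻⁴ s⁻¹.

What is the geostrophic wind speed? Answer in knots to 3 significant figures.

Pressure gradient: |∂P/∂n| = 500 Pa / 395000 m = 1.27×10⁻³ Pa/m
Geostrophic balance (pressure-gradient force = Coriolis force):
V_g = (1/(fρ)) |∂P/∂n| = 1.27×10⁻³ / (1.25×10⁻⁴ × 1.06) = 9.55 m/s
Converting: 9.55 m/s × 1.944 = 18.6 knots

18.6 knots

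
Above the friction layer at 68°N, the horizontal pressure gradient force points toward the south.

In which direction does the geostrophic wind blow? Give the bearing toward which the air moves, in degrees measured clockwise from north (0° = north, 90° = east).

270°

The pressure-gradient force points toward the south (bearing 180°).
Geostrophic balance: in the Northern Hemisphere the Coriolis force deflects motion to the right, so the geostrophic wind blows 90° to the right of the pressure-gradient force (low pressure on the left).
Rotating 180° by 90° clockwise gives 270° — the wind blows toward the west.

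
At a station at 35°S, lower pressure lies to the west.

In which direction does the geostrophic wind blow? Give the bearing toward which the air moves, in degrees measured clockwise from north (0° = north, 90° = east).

180°

The pressure-gradient force points toward the west (bearing 270°).
Geostrophic balance: in the Southern Hemisphere the Coriolis force deflects motion to the left, so the geostrophic wind blows 90° to the left of the pressure-gradient force (low pressure on the right).
Rotating 270° by 90° counterclockwise gives 180° — the wind blows toward the south.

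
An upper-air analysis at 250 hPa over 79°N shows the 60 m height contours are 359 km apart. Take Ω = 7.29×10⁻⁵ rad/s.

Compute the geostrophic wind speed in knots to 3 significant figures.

Coriolis parameter at 79°N:
f = 2Ω sin φ = 2 × 7.29×10⁻⁵ × sin 79° = 1.43×10⁻⁴ s⁻¹
Height gradient: |∂Z/∂n| = 60 m / 359000 m = 1.67×10⁻⁴
On a pressure surface, geostrophic balance gives V_g = (g/f)|∂Z/∂n|:
V_g = 9.81 × 1.67×10⁻⁴ / 1.43×10⁻⁴ = 11.5 m/s
Converting: 11.5 m/s × 1.944 = 22.3 knots

22.3 knots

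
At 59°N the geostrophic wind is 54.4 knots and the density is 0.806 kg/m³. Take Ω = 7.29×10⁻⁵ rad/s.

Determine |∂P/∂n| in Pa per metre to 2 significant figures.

2.8×10⁻³ Pa/m

Coriolis parameter at 59°N:
f = 2Ω sin φ = 2 × 7.29×10⁻⁵ × sin 59° = 1.25×10⁻⁴ s⁻¹
Wind speed in SI: 54.4 knots = 28.0 m/s
Geostrophic balance rearranged: |∂P/∂n| = f ρ V_g
|∂P/∂n| = 1.25×10⁻⁴ × 0.806 × 28.0 = 2.82×10⁻³ Pa/m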